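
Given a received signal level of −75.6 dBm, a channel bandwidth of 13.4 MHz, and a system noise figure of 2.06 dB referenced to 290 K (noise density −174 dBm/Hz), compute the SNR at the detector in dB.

25.1 dB

Noise floor: N = −174 + 10 log₁₀(B) + NF
10 log₁₀(1.34×10⁷) = 71.27 dB
N = −174 + 71.27 + 2.06 = −100.67 dBm
SNR = P_sig − N = −75.6 − (−100.67) = 25.07 dB → 25.1 dB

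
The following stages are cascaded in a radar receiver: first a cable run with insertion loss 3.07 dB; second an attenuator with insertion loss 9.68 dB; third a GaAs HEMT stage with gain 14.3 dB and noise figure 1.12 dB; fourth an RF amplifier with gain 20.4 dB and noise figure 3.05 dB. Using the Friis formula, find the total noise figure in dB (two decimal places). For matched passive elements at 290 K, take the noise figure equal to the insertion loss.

Convert to linear (a loss of L dB is a gain of −L dB): F_i = 10^(NF_i/10), G_i = 10^(G_i,dB/10)
  Stage 1: F_1 = 10^(3.07/10) = 2.028, G_1 = 10^(−3.07/10) = 0.4932
  Stage 2: F_2 = 10^(9.68/10) = 9.290, G_2 = 10^(−9.68/10) = 0.1076
  Stage 3: F_3 = 10^(1.12/10) = 1.294, G_3 = 10^(14.3/10) = 26.92
  Stage 4: F_4 = 10^(3.05/10) = 2.018, G_4 = 10^(20.4/10) = 109.6
Friis cascade:
  F = 2.028 + (9.290 − 1)/0.4932 + (1.294 − 1)/0.05309 + (2.018 − 1)/1.429 = 25.09
NF = 10 log₁₀(25.09) = 14.00 dB

14.00 dB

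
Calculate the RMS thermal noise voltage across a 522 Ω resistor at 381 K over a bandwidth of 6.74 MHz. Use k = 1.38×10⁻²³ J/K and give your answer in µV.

8.60 µV

V_n = √(4kTRB)
4kTRB = 4 × 1.38×10⁻²³ × 381 × 5.22×10² × 6.74×10⁶ = 7.40×10⁻¹¹ V²
V_n = √(7.40×10⁻¹¹) = 8.60×10⁻⁶ V = 8.60 µV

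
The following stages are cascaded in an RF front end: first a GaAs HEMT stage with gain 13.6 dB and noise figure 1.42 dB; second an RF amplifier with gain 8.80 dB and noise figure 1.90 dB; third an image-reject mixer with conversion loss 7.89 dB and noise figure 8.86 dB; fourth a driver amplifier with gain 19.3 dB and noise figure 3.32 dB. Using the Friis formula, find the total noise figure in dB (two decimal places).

1.73 dB

Convert to linear (a loss of L dB is a gain of −L dB): F_i = 10^(NF_i/10), G_i = 10^(G_i,dB/10)
  Stage 1: F_1 = 10^(1.42/10) = 1.387, G_1 = 10^(13.6/10) = 22.91
  Stage 2: F_2 = 10^(1.90/10) = 1.549, G_2 = 10^(8.80/10) = 7.586
  Stage 3: F_3 = 10^(8.86/10) = 7.691, G_3 = 10^(−7.89/10) = 0.1626
  Stage 4: F_4 = 10^(3.32/10) = 2.148, G_4 = 10^(19.3/10) = 85.11
Friis cascade:
  F = 1.387 + (1.549 − 1)/22.91 + (7.691 − 1)/173.8 + (2.148 − 1)/28.25 = 1.490
NF = 10 log₁₀(1.490) = 1.73 dB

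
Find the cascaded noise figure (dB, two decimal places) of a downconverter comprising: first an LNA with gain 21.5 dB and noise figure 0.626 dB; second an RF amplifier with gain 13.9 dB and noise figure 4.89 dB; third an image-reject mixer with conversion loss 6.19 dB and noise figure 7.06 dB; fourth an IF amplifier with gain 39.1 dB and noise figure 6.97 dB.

Convert to linear (a loss of L dB is a gain of −L dB): F_i = 10^(NF_i/10), G_i = 10^(G_i,dB/10)
  Stage 1: F_1 = 10^(0.626/10) = 1.155, G_1 = 10^(21.5/10) = 141.3
  Stage 2: F_2 = 10^(4.89/10) = 3.083, G_2 = 10^(13.9/10) = 24.55
  Stage 3: F_3 = 10^(7.06/10) = 5.082, G_3 = 10^(−6.19/10) = 0.2404
  Stage 4: F_4 = 10^(6.97/10) = 4.977, G_4 = 10^(39.1/10) = 8128
Friis cascade:
  F = 1.155 + (3.083 − 1)/141.3 + (5.082 − 1)/3467 + (4.977 − 1)/833.7 = 1.176
NF = 10 log₁₀(1.176) = 0.70 dB

0.70 dB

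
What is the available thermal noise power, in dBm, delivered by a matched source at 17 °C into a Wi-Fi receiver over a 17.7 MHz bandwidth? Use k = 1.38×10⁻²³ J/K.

−101.5 dBm

T = 17 °C + 273.15 = 290.15 K
P_n = kTB = 1.38×10⁻²³ × 290.15 × 1.77×10⁷ = 7.09×10⁻¹⁴ W
In dBm: 10 log₁₀(7.09×10⁻¹⁴ / 10⁻³) = −101.5 dBm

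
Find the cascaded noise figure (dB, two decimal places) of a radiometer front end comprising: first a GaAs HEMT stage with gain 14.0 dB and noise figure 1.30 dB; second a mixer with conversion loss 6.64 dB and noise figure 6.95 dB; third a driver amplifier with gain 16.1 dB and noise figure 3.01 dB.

Convert to linear (a loss of L dB is a gain of −L dB): F_i = 10^(NF_i/10), G_i = 10^(G_i,dB/10)
  Stage 1: F_1 = 10^(1.30/10) = 1.349, G_1 = 10^(14.0/10) = 25.12
  Stage 2: F_2 = 10^(6.95/10) = 4.955, G_2 = 10^(−6.64/10) = 0.2168
  Stage 3: F_3 = 10^(3.01/10) = 2.000, G_3 = 10^(16.1/10) = 40.74
Friis cascade:
  F = 1.349 + (4.955 − 1)/25.12 + (2.000 − 1)/5.445 = 1.690
NF = 10 log₁₀(1.690) = 2.28 dB

2.28 dB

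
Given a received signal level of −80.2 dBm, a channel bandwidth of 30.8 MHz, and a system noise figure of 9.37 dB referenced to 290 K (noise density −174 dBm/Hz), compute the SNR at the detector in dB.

9.5 dB

Noise floor: N = −174 + 10 log₁₀(B) + NF
10 log₁₀(3.08×10⁷) = 74.89 dB
N = −174 + 74.89 + 9.37 = −89.74 dBm
SNR = P_sig − N = −80.2 − (−89.74) = 9.54 dB → 9.5 dB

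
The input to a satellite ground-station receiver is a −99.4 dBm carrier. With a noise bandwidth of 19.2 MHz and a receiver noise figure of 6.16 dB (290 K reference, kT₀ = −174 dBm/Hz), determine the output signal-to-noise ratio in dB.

−4.4 dB

Noise floor: N = −174 + 10 log₁₀(B) + NF
10 log₁₀(1.92×10⁷) = 72.83 dB
N = −174 + 72.83 + 6.16 = −95.01 dBm
SNR = P_sig − N = −99.4 − (−95.01) = −4.39 dB → −4.4 dB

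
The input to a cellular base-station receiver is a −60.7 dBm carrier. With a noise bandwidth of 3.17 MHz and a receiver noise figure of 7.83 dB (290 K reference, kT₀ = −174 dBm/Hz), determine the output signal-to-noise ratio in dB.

40.5 dB

Noise floor: N = −174 + 10 log₁₀(B) + NF
10 log₁₀(3.17×10⁶) = 65.01 dB
N = −174 + 65.01 + 7.83 = −101.16 dBm
SNR = P_sig − N = −60.7 − (−101.16) = 40.46 dB → 40.5 dB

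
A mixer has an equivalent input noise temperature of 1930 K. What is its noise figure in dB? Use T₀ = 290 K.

F = 1 + T_e/T₀ = 1 + 1930/290 = 7.65517
NF = 10 log₁₀(7.65517) = 8.84 dB

8.84 dB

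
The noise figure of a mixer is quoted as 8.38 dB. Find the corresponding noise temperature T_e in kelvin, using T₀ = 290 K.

F = 10^(8.38/10) = 6.88652
T_e = (F − 1)·T₀ = (6.88652 − 1) × 290 = 1707 K

1707 K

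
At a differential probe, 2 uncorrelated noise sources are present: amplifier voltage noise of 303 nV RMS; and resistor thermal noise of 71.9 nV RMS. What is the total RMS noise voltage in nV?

311 nV

Uncorrelated sources add in power (mean-square): V_tot = √(ΣV_i²)
V_tot = √[(3.03×10⁻⁷)² + (7.19×10⁻⁸)²] = 3.11×10⁻⁷ V = 311 nV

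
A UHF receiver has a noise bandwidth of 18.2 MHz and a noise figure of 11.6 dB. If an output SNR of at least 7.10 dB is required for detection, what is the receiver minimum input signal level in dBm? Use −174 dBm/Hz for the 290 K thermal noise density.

Sensitivity = −174 + 10 log₁₀(B) + NF + SNR_min
= −174 + 72.6 + 11.6 + 7.10
= −82.70 dBm → −82.7 dBm

−82.7 dBm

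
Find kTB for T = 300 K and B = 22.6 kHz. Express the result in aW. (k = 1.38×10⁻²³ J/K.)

93.6 aW

P_n = kTB = 1.38×10⁻²³ × 300 × 2.26×10⁴ = 9.36×10⁻¹⁷ W = 93.6 aW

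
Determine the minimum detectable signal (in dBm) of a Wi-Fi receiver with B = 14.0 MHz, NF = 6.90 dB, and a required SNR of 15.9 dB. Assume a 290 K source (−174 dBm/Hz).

−79.7 dBm

Sensitivity = −174 + 10 log₁₀(B) + NF + SNR_min
= −174 + 71.46 + 6.90 + 15.9
= −79.74 dBm → −79.7 dBm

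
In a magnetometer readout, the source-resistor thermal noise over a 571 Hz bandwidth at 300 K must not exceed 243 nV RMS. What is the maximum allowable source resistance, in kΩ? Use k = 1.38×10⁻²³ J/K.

6.24 kΩ

Johnson–Nyquist: V_n = √(4kTRB) ⇒ R = V_n² / (4kTB)
4kTB = 4 × 1.38×10⁻²³ × 300 × 5.71×10² = 9.46×10⁻¹⁸
R = (2.43×10⁻⁷)² / 9.46×10⁻¹⁸ = 6.24×10³ Ω = 6.24 kΩ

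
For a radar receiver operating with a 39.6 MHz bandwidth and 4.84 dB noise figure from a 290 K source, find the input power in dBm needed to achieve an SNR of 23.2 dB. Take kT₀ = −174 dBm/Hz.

Sensitivity = −174 + 10 log₁₀(B) + NF + SNR_min
= −174 + 75.98 + 4.84 + 23.2
= −69.98 dBm → −70.0 dBm

−70.0 dBm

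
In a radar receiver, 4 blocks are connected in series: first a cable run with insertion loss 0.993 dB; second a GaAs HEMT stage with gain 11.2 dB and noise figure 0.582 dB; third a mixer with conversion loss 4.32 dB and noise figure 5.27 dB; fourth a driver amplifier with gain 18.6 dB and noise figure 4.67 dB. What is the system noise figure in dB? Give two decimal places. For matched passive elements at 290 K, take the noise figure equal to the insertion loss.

Convert to linear (a loss of L dB is a gain of −L dB): F_i = 10^(NF_i/10), G_i = 10^(G_i,dB/10)
  Stage 1: F_1 = 10^(0.993/10) = 1.257, G_1 = 10^(−0.993/10) = 0.7956
  Stage 2: F_2 = 10^(0.582/10) = 1.143, G_2 = 10^(11.2/10) = 13.18
  Stage 3: F_3 = 10^(5.27/10) = 3.365, G_3 = 10^(−4.32/10) = 0.3698
  Stage 4: F_4 = 10^(4.67/10) = 2.931, G_4 = 10^(18.6/10) = 72.44
Friis cascade:
  F = 1.257 + (1.143 − 1)/0.7956 + (3.365 − 1)/10.49 + (2.931 − 1)/3.879 = 2.160
NF = 10 log₁₀(2.160) = 3.35 dB

3.35 dB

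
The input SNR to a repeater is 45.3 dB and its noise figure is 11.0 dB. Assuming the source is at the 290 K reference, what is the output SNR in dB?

By definition F = SNR_in/SNR_out, so in dB: SNR_out = SNR_in − NF
SNR_out = 45.3 − 11.0 = 34.3 dB

34.3 dB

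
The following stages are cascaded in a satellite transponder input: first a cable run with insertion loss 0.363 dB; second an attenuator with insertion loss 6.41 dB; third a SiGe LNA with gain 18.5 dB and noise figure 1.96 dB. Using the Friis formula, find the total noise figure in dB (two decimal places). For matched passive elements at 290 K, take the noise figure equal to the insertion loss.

8.73 dB

Convert to linear (a loss of L dB is a gain of −L dB): F_i = 10^(NF_i/10), G_i = 10^(G_i,dB/10)
  Stage 1: F_1 = 10^(0.363/10) = 1.087, G_1 = 10^(−0.363/10) = 0.9198
  Stage 2: F_2 = 10^(6.41/10) = 4.375, G_2 = 10^(−6.41/10) = 0.2286
  Stage 3: F_3 = 10^(1.96/10) = 1.570, G_3 = 10^(18.5/10) = 70.79
Friis cascade:
  F = 1.087 + (4.375 − 1)/0.9198 + (1.570 − 1)/0.2102 = 7.470
NF = 10 log₁₀(7.470) = 8.73 dB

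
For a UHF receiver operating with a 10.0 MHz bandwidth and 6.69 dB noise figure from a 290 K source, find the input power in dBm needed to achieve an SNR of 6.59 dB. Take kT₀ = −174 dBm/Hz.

−90.7 dBm

Sensitivity = −174 + 10 log₁₀(B) + NF + SNR_min
= −174 + 70 + 6.69 + 6.59
= −90.72 dBm → −90.7 dBm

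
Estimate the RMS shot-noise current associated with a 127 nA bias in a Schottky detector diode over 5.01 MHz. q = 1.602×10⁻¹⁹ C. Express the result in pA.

I_n = √(2qI·B)
2qI·B = 2 × 1.602×10⁻¹⁹ × 1.27×10⁻⁷ × 5.01×10⁶ = 2.04×10⁻¹⁹ A²
I_n = √(2.04×10⁻¹⁹) = 4.52×10⁻¹⁰ A = 452 pA

452 pA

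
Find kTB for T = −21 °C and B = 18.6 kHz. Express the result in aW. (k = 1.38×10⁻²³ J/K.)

64.7 aW

T = −21 °C + 273.15 = 252.15 K
P_n = kTB = 1.38×10⁻²³ × 252.15 × 1.86×10⁴ = 6.47×10⁻¹⁷ W = 64.7 aW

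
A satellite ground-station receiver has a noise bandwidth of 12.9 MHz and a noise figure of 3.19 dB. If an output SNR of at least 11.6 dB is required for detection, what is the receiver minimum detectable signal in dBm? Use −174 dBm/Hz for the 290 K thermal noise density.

Sensitivity = −174 + 10 log₁₀(B) + NF + SNR_min
= −174 + 71.11 + 3.19 + 11.6
= −88.10 dBm → −88.1 dBm

−88.1 dBm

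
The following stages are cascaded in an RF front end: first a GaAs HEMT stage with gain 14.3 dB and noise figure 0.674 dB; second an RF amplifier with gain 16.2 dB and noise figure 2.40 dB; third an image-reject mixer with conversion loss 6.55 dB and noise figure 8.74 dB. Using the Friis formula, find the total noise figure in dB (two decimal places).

0.80 dB

Convert to linear (a loss of L dB is a gain of −L dB): F_i = 10^(NF_i/10), G_i = 10^(G_i,dB/10)
  Stage 1: F_1 = 10^(0.674/10) = 1.168, G_1 = 10^(14.3/10) = 26.92
  Stage 2: F_2 = 10^(2.40/10) = 1.738, G_2 = 10^(16.2/10) = 41.69
  Stage 3: F_3 = 10^(8.74/10) = 7.482, G_3 = 10^(−6.55/10) = 0.2213
Friis cascade:
  F = 1.168 + (1.738 − 1)/26.92 + (7.482 − 1)/1122 = 1.201
NF = 10 log₁₀(1.201) = 0.80 dB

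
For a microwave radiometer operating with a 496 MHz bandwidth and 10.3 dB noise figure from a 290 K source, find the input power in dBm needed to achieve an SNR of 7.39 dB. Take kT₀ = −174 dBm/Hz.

−69.4 dBm

Sensitivity = −174 + 10 log₁₀(B) + NF + SNR_min
= −174 + 86.95 + 10.3 + 7.39
= −69.36 dBm → −69.4 dBm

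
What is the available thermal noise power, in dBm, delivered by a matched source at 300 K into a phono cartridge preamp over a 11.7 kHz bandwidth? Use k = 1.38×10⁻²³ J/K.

−133.1 dBm

P_n = kTB = 1.38×10⁻²³ × 300 × 1.17×10⁴ = 4.84×10⁻¹⁷ W
In dBm: 10 log₁₀(4.84×10⁻¹⁷ / 10⁻³) = −133.1 dBm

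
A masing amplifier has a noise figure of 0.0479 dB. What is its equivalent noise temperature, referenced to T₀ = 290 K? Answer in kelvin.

3.22 K

F = 10^(0.0479/10) = 1.01109
T_e = (F − 1)·T₀ = (1.01109 − 1) × 290 = 3.22 K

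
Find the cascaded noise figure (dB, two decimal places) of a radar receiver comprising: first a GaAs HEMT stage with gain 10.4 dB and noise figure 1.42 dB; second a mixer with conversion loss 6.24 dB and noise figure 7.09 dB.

Convert to linear (a loss of L dB is a gain of −L dB): F_i = 10^(NF_i/10), G_i = 10^(G_i,dB/10)
  Stage 1: F_1 = 10^(1.42/10) = 1.387, G_1 = 10^(10.4/10) = 10.96
  Stage 2: F_2 = 10^(7.09/10) = 5.117, G_2 = 10^(−6.24/10) = 0.2377
Friis cascade:
  F = 1.387 + (5.117 − 1)/10.96 = 1.762
NF = 10 log₁₀(1.762) = 2.46 dB

2.46 dB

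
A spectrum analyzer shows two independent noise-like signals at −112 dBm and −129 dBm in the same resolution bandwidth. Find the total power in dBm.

−111.9 dBm

Convert to linear, add, convert back:
P₁ = 6.31×10⁻¹⁵ W, P₂ = 1.26×10⁻¹⁶ W
P_tot = 6.44×10⁻¹⁵ W → 10 log₁₀(P_tot / 10⁻³) = −111.9 dBm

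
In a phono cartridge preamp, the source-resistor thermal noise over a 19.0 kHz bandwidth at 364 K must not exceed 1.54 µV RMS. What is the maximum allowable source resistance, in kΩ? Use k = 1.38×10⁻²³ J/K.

Johnson–Nyquist: V_n = √(4kTRB) ⇒ R = V_n² / (4kTB)
4kTB = 4 × 1.38×10⁻²³ × 364 × 1.90×10⁴ = 3.82×10⁻¹⁶
R = (1.54×10⁻⁶)² / 3.82×10⁻¹⁶ = 6.21×10³ Ω = 6.21 kΩ

6.21 kΩ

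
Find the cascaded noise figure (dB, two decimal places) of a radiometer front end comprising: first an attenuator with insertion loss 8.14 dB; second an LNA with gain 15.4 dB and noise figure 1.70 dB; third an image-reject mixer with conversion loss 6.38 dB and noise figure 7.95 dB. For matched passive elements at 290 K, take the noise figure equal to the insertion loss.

Convert to linear (a loss of L dB is a gain of −L dB): F_i = 10^(NF_i/10), G_i = 10^(G_i,dB/10)
  Stage 1: F_1 = 10^(8.14/10) = 6.516, G_1 = 10^(−8.14/10) = 0.1535
  Stage 2: F_2 = 10^(1.70/10) = 1.479, G_2 = 10^(15.4/10) = 34.67
  Stage 3: F_3 = 10^(7.95/10) = 6.237, G_3 = 10^(−6.38/10) = 0.2301
Friis cascade:
  F = 6.516 + (1.479 − 1)/0.1535 + (6.237 − 1)/5.321 = 10.62
NF = 10 log₁₀(10.62) = 10.26 dB

10.26 dB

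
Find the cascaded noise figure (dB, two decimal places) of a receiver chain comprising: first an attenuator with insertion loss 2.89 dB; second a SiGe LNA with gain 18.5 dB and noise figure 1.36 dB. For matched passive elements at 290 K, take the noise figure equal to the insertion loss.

4.25 dB

Convert to linear (a loss of L dB is a gain of −L dB): F_i = 10^(NF_i/10), G_i = 10^(G_i,dB/10)
  Stage 1: F_1 = 10^(2.89/10) = 1.945, G_1 = 10^(−2.89/10) = 0.5140
  Stage 2: F_2 = 10^(1.36/10) = 1.368, G_2 = 10^(18.5/10) = 70.79
Friis cascade:
  F = 1.945 + (1.368 − 1)/0.5140 = 2.661
NF = 10 log₁₀(2.661) = 4.25 dB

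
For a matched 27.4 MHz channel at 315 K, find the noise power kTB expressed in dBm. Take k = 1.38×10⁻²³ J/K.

−99.2 dBm

P_n = kTB = 1.38×10⁻²³ × 315 × 2.74×10⁷ = 1.19×10⁻¹³ W
In dBm: 10 log₁₀(1.19×10⁻¹³ / 10⁻³) = −99.2 dBm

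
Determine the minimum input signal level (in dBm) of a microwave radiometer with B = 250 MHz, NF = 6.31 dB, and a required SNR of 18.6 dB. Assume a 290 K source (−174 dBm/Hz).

−65.1 dBm

Sensitivity = −174 + 10 log₁₀(B) + NF + SNR_min
= −174 + 83.98 + 6.31 + 18.6
= −65.11 dBm → −65.1 dBm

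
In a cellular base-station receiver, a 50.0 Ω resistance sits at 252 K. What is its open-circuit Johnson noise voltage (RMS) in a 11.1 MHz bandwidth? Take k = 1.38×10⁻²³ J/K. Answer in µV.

V_n = √(4kTRB)
4kTRB = 4 × 1.38×10⁻²³ × 252 × 5.00×10¹ × 1.11×10⁷ = 7.72×10⁻¹² V²
V_n = √(7.72×10⁻¹²) = 2.78×10⁻⁶ V = 2.78 µV

2.78 µV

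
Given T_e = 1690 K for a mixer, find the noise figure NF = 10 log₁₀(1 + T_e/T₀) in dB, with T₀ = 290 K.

8.34 dB

F = 1 + T_e/T₀ = 1 + 1690/290 = 6.82759
NF = 10 log₁₀(6.82759) = 8.34 dB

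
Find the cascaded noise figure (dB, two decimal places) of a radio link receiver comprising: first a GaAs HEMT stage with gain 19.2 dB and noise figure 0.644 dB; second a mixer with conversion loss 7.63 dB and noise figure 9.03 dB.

Convert to linear (a loss of L dB is a gain of −L dB): F_i = 10^(NF_i/10), G_i = 10^(G_i,dB/10)
  Stage 1: F_1 = 10^(0.644/10) = 1.160, G_1 = 10^(19.2/10) = 83.18
  Stage 2: F_2 = 10^(9.03/10) = 7.998, G_2 = 10^(−7.63/10) = 0.1726
Friis cascade:
  F = 1.160 + (7.998 − 1)/83.18 = 1.244
NF = 10 log₁₀(1.244) = 0.95 dB

0.95 dB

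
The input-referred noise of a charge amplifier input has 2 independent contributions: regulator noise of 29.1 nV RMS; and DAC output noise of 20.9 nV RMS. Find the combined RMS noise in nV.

Uncorrelated sources add in power (mean-square): V_tot = √(ΣV_i²)
V_tot = √[(2.91×10⁻⁸)² + (2.09×10⁻⁸)²] = 3.58×10⁻⁸ V = 35.8 nV

35.8 nV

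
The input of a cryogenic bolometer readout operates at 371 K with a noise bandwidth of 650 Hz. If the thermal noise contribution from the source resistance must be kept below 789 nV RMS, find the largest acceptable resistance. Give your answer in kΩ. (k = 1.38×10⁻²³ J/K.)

Johnson–Nyquist: V_n = √(4kTRB) ⇒ R = V_n² / (4kTB)
4kTB = 4 × 1.38×10⁻²³ × 371 × 6.50×10² = 1.33×10⁻¹⁷
R = (7.89×10⁻⁷)² / 1.33×10⁻¹⁷ = 4.68×10⁴ Ω = 46.8 kΩ

46.8 kΩ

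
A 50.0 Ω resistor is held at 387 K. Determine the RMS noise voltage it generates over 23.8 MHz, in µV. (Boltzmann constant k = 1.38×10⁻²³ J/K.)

5.04 µV

V_n = √(4kTRB)
4kTRB = 4 × 1.38×10⁻²³ × 387 × 5.00×10¹ × 2.38×10⁷ = 2.54×10⁻¹¹ V²
V_n = √(2.54×10⁻¹¹) = 5.04×10⁻⁶ V = 5.04 µV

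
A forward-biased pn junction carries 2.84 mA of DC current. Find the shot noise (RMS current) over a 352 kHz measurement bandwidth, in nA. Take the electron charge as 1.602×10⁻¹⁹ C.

17.9 nA

I_n = √(2qI·B)
2qI·B = 2 × 1.602×10⁻¹⁹ × 2.84×10⁻³ × 3.52×10⁵ = 3.20×10⁻¹⁶ A²
I_n = √(3.20×10⁻¹⁶) = 1.79×10⁻⁸ A = 17.9 nA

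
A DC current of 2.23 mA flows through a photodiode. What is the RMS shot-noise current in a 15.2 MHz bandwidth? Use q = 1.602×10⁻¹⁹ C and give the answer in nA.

104 nA

I_n = √(2qI·B)
2qI·B = 2 × 1.602×10⁻¹⁹ × 2.23×10⁻³ × 1.52×10⁷ = 1.09×10⁻¹⁴ A²
I_n = √(1.09×10⁻¹⁴) = 1.04×10⁻⁷ A = 104 nA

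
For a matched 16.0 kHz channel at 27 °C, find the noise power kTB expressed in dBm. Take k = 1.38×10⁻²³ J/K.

−131.8 dBm

T = 27 °C + 273.15 = 300.15 K
P_n = kTB = 1.38×10⁻²³ × 300.15 × 1.60×10⁴ = 6.63×10⁻¹⁷ W
In dBm: 10 log₁₀(6.63×10⁻¹⁷ / 10⁻³) = −131.8 dBm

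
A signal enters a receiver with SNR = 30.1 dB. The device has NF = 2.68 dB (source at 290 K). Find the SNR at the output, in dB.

27.42 dB

By definition F = SNR_in/SNR_out, so in dB: SNR_out = SNR_in − NF
SNR_out = 30.1 − 2.68 = 27.42 dB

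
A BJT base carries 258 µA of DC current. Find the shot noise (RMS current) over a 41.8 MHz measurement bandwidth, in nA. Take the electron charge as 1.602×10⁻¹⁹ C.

I_n = √(2qI·B)
2qI·B = 2 × 1.602×10⁻¹⁹ × 2.58×10⁻⁴ × 4.18×10⁷ = 3.46×10⁻¹⁵ A²
I_n = √(3.46×10⁻¹⁵) = 5.88×10⁻⁸ A = 58.8 nA

58.8 nA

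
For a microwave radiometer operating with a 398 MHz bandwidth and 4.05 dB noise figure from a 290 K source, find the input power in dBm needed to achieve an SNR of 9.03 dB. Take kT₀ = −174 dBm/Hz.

Sensitivity = −174 + 10 log₁₀(B) + NF + SNR_min
= −174 + 86 + 4.05 + 9.03
= −74.92 dBm → −74.9 dBm

−74.9 dBm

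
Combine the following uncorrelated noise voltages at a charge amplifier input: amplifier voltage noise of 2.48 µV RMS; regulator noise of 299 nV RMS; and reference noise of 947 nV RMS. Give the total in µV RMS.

Uncorrelated sources add in power (mean-square): V_tot = √(ΣV_i²)
V_tot = √[(2.48×10⁻⁶)² + (2.99×10⁻⁷)² + (9.47×10⁻⁷)²] = 2.67×10⁻⁶ V = 2.67 µV

2.67 µV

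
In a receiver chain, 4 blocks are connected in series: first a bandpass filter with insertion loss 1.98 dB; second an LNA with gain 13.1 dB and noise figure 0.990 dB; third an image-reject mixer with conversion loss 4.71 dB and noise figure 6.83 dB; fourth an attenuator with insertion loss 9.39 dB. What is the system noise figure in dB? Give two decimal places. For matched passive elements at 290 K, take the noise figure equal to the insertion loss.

6.06 dB

Convert to linear (a loss of L dB is a gain of −L dB): F_i = 10^(NF_i/10), G_i = 10^(G_i,dB/10)
  Stage 1: F_1 = 10^(1.98/10) = 1.578, G_1 = 10^(−1.98/10) = 0.6339
  Stage 2: F_2 = 10^(0.990/10) = 1.256, G_2 = 10^(13.1/10) = 20.42
  Stage 3: F_3 = 10^(6.83/10) = 4.819, G_3 = 10^(−4.71/10) = 0.3381
  Stage 4: F_4 = 10^(9.39/10) = 8.690, G_4 = 10^(−9.39/10) = 0.1151
Friis cascade:
  F = 1.578 + (1.256 − 1)/0.6339 + (4.819 − 1)/12.94 + (8.690 − 1)/4.375 = 4.034
NF = 10 log₁₀(4.034) = 6.06 dB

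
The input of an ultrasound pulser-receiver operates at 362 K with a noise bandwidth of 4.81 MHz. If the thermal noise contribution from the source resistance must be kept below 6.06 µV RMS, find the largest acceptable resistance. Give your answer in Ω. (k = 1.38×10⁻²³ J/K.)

Johnson–Nyquist: V_n = √(4kTRB) ⇒ R = V_n² / (4kTB)
4kTB = 4 × 1.38×10⁻²³ × 362 × 4.81×10⁶ = 9.61×10⁻¹⁴
R = (6.06×10⁻⁶)² / 9.61×10⁻¹⁴ = 3.82×10² Ω = 382 Ω

382 Ω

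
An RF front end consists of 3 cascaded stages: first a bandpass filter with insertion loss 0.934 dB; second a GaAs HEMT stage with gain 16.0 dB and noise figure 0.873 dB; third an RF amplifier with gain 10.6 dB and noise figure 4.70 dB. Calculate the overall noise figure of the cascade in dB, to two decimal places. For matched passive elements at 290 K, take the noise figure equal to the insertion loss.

Convert to linear (a loss of L dB is a gain of −L dB): F_i = 10^(NF_i/10), G_i = 10^(G_i,dB/10)
  Stage 1: F_1 = 10^(0.934/10) = 1.240, G_1 = 10^(−0.934/10) = 0.8065
  Stage 2: F_2 = 10^(0.873/10) = 1.223, G_2 = 10^(16.0/10) = 39.81
  Stage 3: F_3 = 10^(4.70/10) = 2.951, G_3 = 10^(10.6/10) = 11.48
Friis cascade:
  F = 1.240 + (1.223 − 1)/0.8065 + (2.951 − 1)/32.11 = 1.577
NF = 10 log₁₀(1.577) = 1.98 dB

1.98 dB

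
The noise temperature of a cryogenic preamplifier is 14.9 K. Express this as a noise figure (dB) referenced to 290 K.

F = 1 + T_e/T₀ = 1 + 14.9/290 = 1.05138
NF = 10 log₁₀(1.05138) = 0.218 dB

0.218 dB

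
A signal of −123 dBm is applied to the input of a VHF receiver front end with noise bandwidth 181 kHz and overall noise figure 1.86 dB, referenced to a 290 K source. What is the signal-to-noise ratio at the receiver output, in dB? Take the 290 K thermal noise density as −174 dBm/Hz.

−3.4 dB

Noise floor: N = −174 + 10 log₁₀(B) + NF
10 log₁₀(1.81×10⁵) = 52.58 dB
N = −174 + 52.58 + 1.86 = −119.56 dBm
SNR = P_sig − N = −123 − (−119.56) = −3.44 dB → −3.4 dB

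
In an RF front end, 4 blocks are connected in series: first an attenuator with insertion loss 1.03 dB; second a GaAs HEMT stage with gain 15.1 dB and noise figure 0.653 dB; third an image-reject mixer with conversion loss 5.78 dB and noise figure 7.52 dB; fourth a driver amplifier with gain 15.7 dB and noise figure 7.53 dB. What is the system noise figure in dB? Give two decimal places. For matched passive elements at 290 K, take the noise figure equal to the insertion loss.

Convert to linear (a loss of L dB is a gain of −L dB): F_i = 10^(NF_i/10), G_i = 10^(G_i,dB/10)
  Stage 1: F_1 = 10^(1.03/10) = 1.268, G_1 = 10^(−1.03/10) = 0.7889
  Stage 2: F_2 = 10^(0.653/10) = 1.162, G_2 = 10^(15.1/10) = 32.36
  Stage 3: F_3 = 10^(7.52/10) = 5.649, G_3 = 10^(−5.78/10) = 0.2642
  Stage 4: F_4 = 10^(7.53/10) = 5.662, G_4 = 10^(15.7/10) = 37.15
Friis cascade:
  F = 1.268 + (1.162 − 1)/0.7889 + (5.649 − 1)/25.53 + (5.662 − 1)/6.745 = 2.347
NF = 10 log₁₀(2.347) = 3.70 dB

3.70 dB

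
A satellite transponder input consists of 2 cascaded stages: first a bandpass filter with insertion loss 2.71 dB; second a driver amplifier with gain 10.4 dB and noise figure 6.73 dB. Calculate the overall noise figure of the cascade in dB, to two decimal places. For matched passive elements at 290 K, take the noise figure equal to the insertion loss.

Convert to linear (a loss of L dB is a gain of −L dB): F_i = 10^(NF_i/10), G_i = 10^(G_i,dB/10)
  Stage 1: F_1 = 10^(2.71/10) = 1.866, G_1 = 10^(−2.71/10) = 0.5358
  Stage 2: F_2 = 10^(6.73/10) = 4.710, G_2 = 10^(10.4/10) = 10.96
Friis cascade:
  F = 1.866 + (4.710 − 1)/0.5358 = 8.790
NF = 10 log₁₀(8.790) = 9.44 dB

9.44 dB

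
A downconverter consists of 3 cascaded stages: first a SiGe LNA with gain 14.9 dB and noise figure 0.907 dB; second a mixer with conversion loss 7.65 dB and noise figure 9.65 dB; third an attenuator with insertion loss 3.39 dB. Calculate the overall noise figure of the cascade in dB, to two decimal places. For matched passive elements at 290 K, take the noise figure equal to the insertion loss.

Convert to linear (a loss of L dB is a gain of −L dB): F_i = 10^(NF_i/10), G_i = 10^(G_i,dB/10)
  Stage 1: F_1 = 10^(0.907/10) = 1.232, G_1 = 10^(14.9/10) = 30.90
  Stage 2: F_2 = 10^(9.65/10) = 9.226, G_2 = 10^(−7.65/10) = 0.1718
  Stage 3: F_3 = 10^(3.39/10) = 2.183, G_3 = 10^(−3.39/10) = 0.4581
Friis cascade:
  F = 1.232 + (9.226 − 1)/30.90 + (2.183 − 1)/5.309 = 1.721
NF = 10 log₁₀(1.721) = 2.36 dB

2.36 dB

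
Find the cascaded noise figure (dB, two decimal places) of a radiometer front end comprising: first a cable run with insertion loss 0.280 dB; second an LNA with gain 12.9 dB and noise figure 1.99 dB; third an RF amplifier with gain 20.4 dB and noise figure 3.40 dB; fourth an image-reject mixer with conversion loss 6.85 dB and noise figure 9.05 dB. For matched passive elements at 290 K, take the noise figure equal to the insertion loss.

Convert to linear (a loss of L dB is a gain of −L dB): F_i = 10^(NF_i/10), G_i = 10^(G_i,dB/10)
  Stage 1: F_1 = 10^(0.280/10) = 1.067, G_1 = 10^(−0.280/10) = 0.9376
  Stage 2: F_2 = 10^(1.99/10) = 1.581, G_2 = 10^(12.9/10) = 19.50
  Stage 3: F_3 = 10^(3.40/10) = 2.188, G_3 = 10^(20.4/10) = 109.6
  Stage 4: F_4 = 10^(9.05/10) = 8.035, G_4 = 10^(−6.85/10) = 0.2065
Friis cascade:
  F = 1.067 + (1.581 − 1)/0.9376 + (2.188 − 1)/18.28 + (8.035 − 1)/2004 = 1.755
NF = 10 log₁₀(1.755) = 2.44 dB

2.44 dB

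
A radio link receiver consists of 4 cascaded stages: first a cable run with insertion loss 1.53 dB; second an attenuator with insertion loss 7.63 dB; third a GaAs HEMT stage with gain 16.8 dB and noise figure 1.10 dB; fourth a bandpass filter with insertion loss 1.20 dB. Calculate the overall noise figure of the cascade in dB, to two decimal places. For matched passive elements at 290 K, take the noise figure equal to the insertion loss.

10.28 dB

Convert to linear (a loss of L dB is a gain of −L dB): F_i = 10^(NF_i/10), G_i = 10^(G_i,dB/10)
  Stage 1: F_1 = 10^(1.53/10) = 1.422, G_1 = 10^(−1.53/10) = 0.7031
  Stage 2: F_2 = 10^(7.63/10) = 5.794, G_2 = 10^(−7.63/10) = 0.1726
  Stage 3: F_3 = 10^(1.10/10) = 1.288, G_3 = 10^(16.8/10) = 47.86
  Stage 4: F_4 = 10^(1.20/10) = 1.318, G_4 = 10^(−1.20/10) = 0.7586
Friis cascade:
  F = 1.422 + (5.794 − 1)/0.7031 + (1.288 − 1)/0.1213 + (1.318 − 1)/5.808 = 10.67
NF = 10 log₁₀(10.67) = 10.28 dB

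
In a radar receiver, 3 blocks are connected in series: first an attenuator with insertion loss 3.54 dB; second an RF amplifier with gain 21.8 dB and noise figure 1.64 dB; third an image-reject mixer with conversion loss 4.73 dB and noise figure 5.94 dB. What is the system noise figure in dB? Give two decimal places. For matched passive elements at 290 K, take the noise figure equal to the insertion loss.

Convert to linear (a loss of L dB is a gain of −L dB): F_i = 10^(NF_i/10), G_i = 10^(G_i,dB/10)
  Stage 1: F_1 = 10^(3.54/10) = 2.259, G_1 = 10^(−3.54/10) = 0.4426
  Stage 2: F_2 = 10^(1.64/10) = 1.459, G_2 = 10^(21.8/10) = 151.4
  Stage 3: F_3 = 10^(5.94/10) = 3.926, G_3 = 10^(−4.73/10) = 0.3365
Friis cascade:
  F = 2.259 + (1.459 − 1)/0.4426 + (3.926 − 1)/66.99 = 3.340
NF = 10 log₁₀(3.340) = 5.24 dB

5.24 dB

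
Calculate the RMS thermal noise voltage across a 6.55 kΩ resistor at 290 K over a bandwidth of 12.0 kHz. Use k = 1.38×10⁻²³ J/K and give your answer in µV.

V_n = √(4kTRB)
4kTRB = 4 × 1.38×10⁻²³ × 290 × 6.55×10³ × 1.20×10⁴ = 1.26×10⁻¹² V²
V_n = √(1.26×10⁻¹²) = 1.12×10⁻⁶ V = 1.12 µV

1.12 µV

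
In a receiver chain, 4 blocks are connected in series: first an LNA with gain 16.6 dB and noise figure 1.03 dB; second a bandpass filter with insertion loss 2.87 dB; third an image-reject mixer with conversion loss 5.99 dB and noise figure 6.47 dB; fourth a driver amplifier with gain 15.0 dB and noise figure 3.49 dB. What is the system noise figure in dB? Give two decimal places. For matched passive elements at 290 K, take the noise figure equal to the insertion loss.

Convert to linear (a loss of L dB is a gain of −L dB): F_i = 10^(NF_i/10), G_i = 10^(G_i,dB/10)
  Stage 1: F_1 = 10^(1.03/10) = 1.268, G_1 = 10^(16.6/10) = 45.71
  Stage 2: F_2 = 10^(2.87/10) = 1.936, G_2 = 10^(−2.87/10) = 0.5164
  Stage 3: F_3 = 10^(6.47/10) = 4.436, G_3 = 10^(−5.99/10) = 0.2518
  Stage 4: F_4 = 10^(3.49/10) = 2.234, G_4 = 10^(15.0/10) = 31.62
Friis cascade:
  F = 1.268 + (1.936 − 1)/45.71 + (4.436 − 1)/23.60 + (2.234 − 1)/5.943 = 1.641
NF = 10 log₁₀(1.641) = 2.15 dB

2.15 dB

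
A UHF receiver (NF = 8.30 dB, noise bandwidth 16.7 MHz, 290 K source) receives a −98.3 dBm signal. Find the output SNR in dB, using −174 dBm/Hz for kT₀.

−4.8 dB

Noise floor: N = −174 + 10 log₁₀(B) + NF
10 log₁₀(1.67×10⁷) = 72.23 dB
N = −174 + 72.23 + 8.30 = −93.47 dBm
SNR = P_sig − N = −98.3 − (−93.47) = −4.83 dB → −4.8 dB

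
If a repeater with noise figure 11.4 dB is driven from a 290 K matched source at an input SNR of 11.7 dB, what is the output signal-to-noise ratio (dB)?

0.3 dB

By definition F = SNR_in/SNR_out, so in dB: SNR_out = SNR_in − NF
SNR_out = 11.7 − 11.4 = 0.3 dB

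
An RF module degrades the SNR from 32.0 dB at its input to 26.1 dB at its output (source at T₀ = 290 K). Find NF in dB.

5.9 dB

NF (dB) = SNR_in(dB) − SNR_out(dB) when the source is at T₀
NF = 32.0 − 26.1 = 5.9 dB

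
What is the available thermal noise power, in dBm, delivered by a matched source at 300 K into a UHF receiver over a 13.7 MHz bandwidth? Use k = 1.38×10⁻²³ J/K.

−102.5 dBm

P_n = kTB = 1.38×10⁻²³ × 300 × 1.37×10⁷ = 5.67×10⁻¹⁴ W
In dBm: 10 log₁₀(5.67×10⁻¹⁴ / 10⁻³) = −102.5 dBm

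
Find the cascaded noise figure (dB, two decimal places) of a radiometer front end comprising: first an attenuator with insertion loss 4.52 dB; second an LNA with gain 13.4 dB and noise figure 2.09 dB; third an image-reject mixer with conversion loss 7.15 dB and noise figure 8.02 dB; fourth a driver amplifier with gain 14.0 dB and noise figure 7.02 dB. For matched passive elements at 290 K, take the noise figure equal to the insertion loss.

9.02 dB

Convert to linear (a loss of L dB is a gain of −L dB): F_i = 10^(NF_i/10), G_i = 10^(G_i,dB/10)
  Stage 1: F_1 = 10^(4.52/10) = 2.831, G_1 = 10^(−4.52/10) = 0.3532
  Stage 2: F_2 = 10^(2.09/10) = 1.618, G_2 = 10^(13.4/10) = 21.88
  Stage 3: F_3 = 10^(8.02/10) = 6.339, G_3 = 10^(−7.15/10) = 0.1928
  Stage 4: F_4 = 10^(7.02/10) = 5.035, G_4 = 10^(14.0/10) = 25.12
Friis cascade:
  F = 2.831 + (1.618 − 1)/0.3532 + (6.339 − 1)/7.727 + (5.035 − 1)/1.489 = 7.982
NF = 10 log₁₀(7.982) = 9.02 dB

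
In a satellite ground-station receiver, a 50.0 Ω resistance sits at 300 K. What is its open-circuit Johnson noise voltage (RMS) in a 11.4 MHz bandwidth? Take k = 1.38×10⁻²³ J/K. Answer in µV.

3.07 µV

V_n = √(4kTRB)
4kTRB = 4 × 1.38×10⁻²³ × 300 × 5.00×10¹ × 1.14×10⁷ = 9.44×10⁻¹² V²
V_n = √(9.44×10⁻¹²) = 3.07×10⁻⁶ V = 3.07 µV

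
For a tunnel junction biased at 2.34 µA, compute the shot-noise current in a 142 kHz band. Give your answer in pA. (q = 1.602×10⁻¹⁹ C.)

326 pA

I_n = √(2qI·B)
2qI·B = 2 × 1.602×10⁻¹⁹ × 2.34×10⁻⁶ × 1.42×10⁵ = 1.06×10⁻¹⁹ A²
I_n = √(1.06×10⁻¹⁹) = 3.26×10⁻¹⁰ A = 326 pA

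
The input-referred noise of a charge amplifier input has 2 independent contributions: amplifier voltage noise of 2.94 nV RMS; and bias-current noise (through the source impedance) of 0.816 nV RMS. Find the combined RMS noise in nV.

3.05 nV

Uncorrelated sources add in power (mean-square): V_tot = √(ΣV_i²)
V_tot = √[(2.94×10⁻⁹)² + (8.16×10⁻¹⁰)²] = 3.05×10⁻⁹ V = 3.05 nV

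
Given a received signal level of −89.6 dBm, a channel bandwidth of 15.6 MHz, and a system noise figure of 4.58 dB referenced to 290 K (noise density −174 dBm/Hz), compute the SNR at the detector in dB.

7.9 dB

Noise floor: N = −174 + 10 log₁₀(B) + NF
10 log₁₀(1.56×10⁷) = 71.93 dB
N = −174 + 71.93 + 4.58 = −97.49 dBm
SNR = P_sig − N = −89.6 − (−97.49) = 7.89 dB → 7.9 dB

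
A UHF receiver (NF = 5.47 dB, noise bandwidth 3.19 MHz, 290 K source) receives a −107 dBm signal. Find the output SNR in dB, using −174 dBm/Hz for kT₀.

Noise floor: N = −174 + 10 log₁₀(B) + NF
10 log₁₀(3.19×10⁶) = 65.04 dB
N = −174 + 65.04 + 5.47 = −103.49 dBm
SNR = P_sig − N = −107 − (−103.49) = −3.51 dB → −3.5 dB

−3.5 dB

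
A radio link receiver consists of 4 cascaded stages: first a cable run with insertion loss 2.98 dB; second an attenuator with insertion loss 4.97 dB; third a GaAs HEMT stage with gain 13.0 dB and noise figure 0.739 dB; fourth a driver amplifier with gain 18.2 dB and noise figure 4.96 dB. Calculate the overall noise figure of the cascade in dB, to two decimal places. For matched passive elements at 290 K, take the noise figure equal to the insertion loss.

9.06 dB

Convert to linear (a loss of L dB is a gain of −L dB): F_i = 10^(NF_i/10), G_i = 10^(G_i,dB/10)
  Stage 1: F_1 = 10^(2.98/10) = 1.986, G_1 = 10^(−2.98/10) = 0.5035
  Stage 2: F_2 = 10^(4.97/10) = 3.141, G_2 = 10^(−4.97/10) = 0.3184
  Stage 3: F_3 = 10^(0.739/10) = 1.185, G_3 = 10^(13.0/10) = 19.95
  Stage 4: F_4 = 10^(4.96/10) = 3.133, G_4 = 10^(18.2/10) = 66.07
Friis cascade:
  F = 1.986 + (3.141 − 1)/0.5035 + (1.185 − 1)/0.1603 + (3.133 − 1)/3.199 = 8.061
NF = 10 log₁₀(8.061) = 9.06 dB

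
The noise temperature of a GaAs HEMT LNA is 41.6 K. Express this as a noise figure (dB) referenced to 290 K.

F = 1 + T_e/T₀ = 1 + 41.6/290 = 1.14345
NF = 10 log₁₀(1.14345) = 0.582 dB

0.582 dB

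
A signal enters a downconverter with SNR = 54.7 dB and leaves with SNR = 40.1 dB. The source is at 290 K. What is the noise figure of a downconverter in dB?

NF (dB) = SNR_in(dB) − SNR_out(dB) when the source is at T₀
NF = 54.7 − 40.1 = 14.6 dB

14.6 dB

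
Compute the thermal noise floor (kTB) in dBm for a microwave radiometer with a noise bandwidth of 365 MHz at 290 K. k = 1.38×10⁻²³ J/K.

−88.4 dBm

P_n = kTB = 1.38×10⁻²³ × 290 × 3.65×10⁸ = 1.46×10⁻¹² W
In dBm: 10 log₁₀(1.46×10⁻¹² / 10⁻³) = −88.4 dBm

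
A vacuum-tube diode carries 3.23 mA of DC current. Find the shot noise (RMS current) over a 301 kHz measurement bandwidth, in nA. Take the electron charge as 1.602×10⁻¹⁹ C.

I_n = √(2qI·B)
2qI·B = 2 × 1.602×10⁻¹⁹ × 3.23×10⁻³ × 3.01×10⁵ = 3.12×10⁻¹⁶ A²
I_n = √(3.12×10⁻¹⁶) = 1.76×10⁻⁸ A = 17.6 nA

17.6 nA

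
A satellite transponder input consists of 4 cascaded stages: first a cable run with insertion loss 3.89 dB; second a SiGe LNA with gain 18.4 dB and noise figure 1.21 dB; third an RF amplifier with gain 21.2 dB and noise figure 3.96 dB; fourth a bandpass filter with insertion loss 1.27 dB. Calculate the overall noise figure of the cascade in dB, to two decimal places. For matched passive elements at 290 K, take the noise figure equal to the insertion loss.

5.17 dB

Convert to linear (a loss of L dB is a gain of −L dB): F_i = 10^(NF_i/10), G_i = 10^(G_i,dB/10)
  Stage 1: F_1 = 10^(3.89/10) = 2.449, G_1 = 10^(−3.89/10) = 0.4083
  Stage 2: F_2 = 10^(1.21/10) = 1.321, G_2 = 10^(18.4/10) = 69.18
  Stage 3: F_3 = 10^(3.96/10) = 2.489, G_3 = 10^(21.2/10) = 131.8
  Stage 4: F_4 = 10^(1.27/10) = 1.340, G_4 = 10^(−1.27/10) = 0.7464
Friis cascade:
  F = 2.449 + (1.321 − 1)/0.4083 + (2.489 − 1)/28.25 + (1.340 − 1)/3724 = 3.289
NF = 10 log₁₀(3.289) = 5.17 dB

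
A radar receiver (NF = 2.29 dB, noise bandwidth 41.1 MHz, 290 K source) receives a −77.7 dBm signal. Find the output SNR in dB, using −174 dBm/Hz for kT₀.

Noise floor: N = −174 + 10 log₁₀(B) + NF
10 log₁₀(4.11×10⁷) = 76.14 dB
N = −174 + 76.14 + 2.29 = −95.57 dBm
SNR = P_sig − N = −77.7 − (−95.57) = 17.87 dB → 17.9 dB

17.9 dB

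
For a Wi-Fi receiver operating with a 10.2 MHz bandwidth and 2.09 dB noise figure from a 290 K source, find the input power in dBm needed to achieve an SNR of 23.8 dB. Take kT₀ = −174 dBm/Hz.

−78.0 dBm

Sensitivity = −174 + 10 log₁₀(B) + NF + SNR_min
= −174 + 70.09 + 2.09 + 23.8
= −78.02 dBm → −78.0 dBm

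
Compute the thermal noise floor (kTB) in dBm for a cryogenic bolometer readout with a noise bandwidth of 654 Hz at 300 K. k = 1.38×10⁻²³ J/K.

P_n = kTB = 1.38×10⁻²³ × 300 × 6.54×10² = 2.71×10⁻¹⁸ W
In dBm: 10 log₁₀(2.71×10⁻¹⁸ / 10⁻³) = −145.7 dBm

−145.7 dBm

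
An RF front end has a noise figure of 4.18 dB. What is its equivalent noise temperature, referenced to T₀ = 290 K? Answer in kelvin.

F = 10^(4.18/10) = 2.61818
T_e = (F − 1)·T₀ = (2.61818 − 1) × 290 = 469 K

469 K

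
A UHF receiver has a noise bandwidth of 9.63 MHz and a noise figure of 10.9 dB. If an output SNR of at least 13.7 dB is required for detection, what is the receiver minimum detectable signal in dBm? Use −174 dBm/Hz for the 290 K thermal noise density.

−79.6 dBm

Sensitivity = −174 + 10 log₁₀(B) + NF + SNR_min
= −174 + 69.84 + 10.9 + 13.7
= −79.56 dBm → −79.6 dBm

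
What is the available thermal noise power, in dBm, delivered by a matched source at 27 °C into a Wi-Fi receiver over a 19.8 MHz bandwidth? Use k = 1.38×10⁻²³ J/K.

T = 27 °C + 273.15 = 300.15 K
P_n = kTB = 1.38×10⁻²³ × 300.15 × 1.98×10⁷ = 8.20×10⁻¹⁴ W
In dBm: 10 log₁₀(8.20×10⁻¹⁴ / 10⁻³) = −100.9 dBm

−100.9 dBm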